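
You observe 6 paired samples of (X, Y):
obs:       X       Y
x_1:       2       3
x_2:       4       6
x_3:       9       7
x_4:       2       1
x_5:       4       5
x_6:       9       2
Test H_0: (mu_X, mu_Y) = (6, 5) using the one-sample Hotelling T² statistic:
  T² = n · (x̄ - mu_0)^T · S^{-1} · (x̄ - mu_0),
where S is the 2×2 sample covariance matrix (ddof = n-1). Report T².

Step 1 — sample mean vector:
  mean(X) = (2 + 4 + 9 + 2 + 4 + 9) / 6 = 30/6 = 5
  mean(Y) = (3 + 6 + 7 + 1 + 5 + 2) / 6 = 24/6 = 4
  x̄ = (5, 4),  deviation x̄ - mu_0 = (5, 4) - (6, 5) = (-1, -1).

Step 2 — sample covariance matrix, S[i,j] = (1/(n-1)) · Σ_k (x_{k,i} - mean_i) · (x_{k,j} - mean_j), divisor n-1 = 5:
  S[X,X] = ((-3)·(-3) + (-1)·(-1) + (4)·(4) + (-3)·(-3) + (-1)·(-1) + (4)·(4)) / 5 = 52/5 = 10.4
  S[X,Y] = ((-3)·(-1) + (-1)·(2) + (4)·(3) + (-3)·(-3) + (-1)·(1) + (4)·(-2)) / 5 = 13/5 = 2.6
  S[Y,Y] = ((-1)·(-1) + (2)·(2) + (3)·(3) + (-3)·(-3) + (1)·(1) + (-2)·(-2)) / 5 = 28/5 = 5.6
  S = [[10.4, 2.6],
 [2.6, 5.6]].

Step 3 — invert S. det(S) = 10.4·5.6 - (2.6)² = 51.48.
  S^{-1} = (1/det) · [[d, -b], [-b, a]] = [[0.1088, -0.0505],
 [-0.0505, 0.202]].

Step 4 — quadratic form (x̄ - mu_0)^T · S^{-1} · (x̄ - mu_0):
  S^{-1} · (x̄ - mu_0) = (-0.0583, -0.1515),
  (x̄ - mu_0)^T · [...] = (-1)·(-0.0583) + (-1)·(-0.1515) = 0.2098.

Step 5 — scale by n: T² = 6 · 0.2098 = 1.2587.

T² ≈ 1.2587


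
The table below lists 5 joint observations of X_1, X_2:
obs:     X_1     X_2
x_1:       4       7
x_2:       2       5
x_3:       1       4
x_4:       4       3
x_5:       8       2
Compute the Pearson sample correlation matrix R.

Step 1 — column means:
  mean(X_1) = (4 + 2 + 1 + 4 + 8) / 5 = 19/5 = 3.8
  mean(X_2) = (7 + 5 + 4 + 3 + 2) / 5 = 21/5 = 4.2

Step 2 — sample variances and covariances s[i,j] = (1/(n-1)) · Σ_k (x_{k,i} - mean_i) · (x_{k,j} - mean_j), with n-1 = 4:
  s[X_1,X_1] = ((0.2)·(0.2) + (-1.8)·(-1.8) + (-2.8)·(-2.8) + (0.2)·(0.2) + (4.2)·(4.2)) / 4 = 28.8/4 = 7.2
  s[X_1,X_2] = ((0.2)·(2.8) + (-1.8)·(0.8) + (-2.8)·(-0.2) + (0.2)·(-1.2) + (4.2)·(-2.2)) / 4 = -9.8/4 = -2.45
  s[X_2,X_2] = ((2.8)·(2.8) + (0.8)·(0.8) + (-0.2)·(-0.2) + (-1.2)·(-1.2) + (-2.2)·(-2.2)) / 4 = 14.8/4 = 3.7
  Sample standard deviations s_i = √(s[i,i]):
  s(X_1) = √(7.2) = 2.6833
  s(X_2) = √(3.7) = 1.9235

Step 3 — r_{ij} = s_{ij} / (s_i · s_j):
  r[X_1,X_1] = 1 (diagonal).
  r[X_1,X_2] = -2.45 / (2.6833 · 1.9235) = -2.45 / 5.1614 = -0.4747
  r[X_2,X_2] = 1 (diagonal).

R is symmetric with unit diagonal. Assembling:

R = [[1, -0.4747],
 [-0.4747, 1]]


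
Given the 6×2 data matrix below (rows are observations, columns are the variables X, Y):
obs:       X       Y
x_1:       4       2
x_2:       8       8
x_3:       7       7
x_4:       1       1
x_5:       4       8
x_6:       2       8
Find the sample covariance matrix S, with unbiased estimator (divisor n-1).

Step 1 — column means:
  mean(X) = (4 + 8 + 7 + 1 + 4 + 2) / 6 = 26/6 = 4.3333
  mean(Y) = (2 + 8 + 7 + 1 + 8 + 8) / 6 = 34/6 = 5.6667

Step 2 — sample covariance S[i,j] = (1/(n-1)) · Σ_k (x_{k,i} - mean_i) · (x_{k,j} - mean_j), with n-1 = 5.
  S[X,X] = ((-0.3333)·(-0.3333) + (3.6667)·(3.6667) + (2.6667)·(2.6667) + (-3.3333)·(-3.3333) + (-0.3333)·(-0.3333) + (-2.3333)·(-2.3333)) / 5 = 37.3333/5 = 7.4667
  S[X,Y] = ((-0.3333)·(-3.6667) + (3.6667)·(2.3333) + (2.6667)·(1.3333) + (-3.3333)·(-4.6667) + (-0.3333)·(2.3333) + (-2.3333)·(2.3333)) / 5 = 22.6667/5 = 4.5333
  S[Y,Y] = ((-3.6667)·(-3.6667) + (2.3333)·(2.3333) + (1.3333)·(1.3333) + (-4.6667)·(-4.6667) + (2.3333)·(2.3333) + (2.3333)·(2.3333)) / 5 = 53.3333/5 = 10.6667

S is symmetric (S[j,i] = S[i,j]). Assembling:

S = [[7.4667, 4.5333],
 [4.5333, 10.6667]]


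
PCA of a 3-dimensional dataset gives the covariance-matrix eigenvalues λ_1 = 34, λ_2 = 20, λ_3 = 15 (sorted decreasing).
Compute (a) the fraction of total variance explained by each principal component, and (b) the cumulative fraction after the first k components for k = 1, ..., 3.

Step 1 — total variance = trace(Sigma) = Σ λ_i = 34 + 20 + 15 = 69.

Step 2 — fraction explained by component i = λ_i / Σ λ:
  PC1: 34/69 = 0.4928
  PC2: 20/69 = 0.2899
  PC3: 15/69 = 0.2174

Step 3 — cumulative fraction after k components = (λ_1 + ... + λ_k) / Σ λ:
  k = 1: 34/69 = 0.4928
  k = 2: (34 + 20)/69 = 54/69 = 0.7826
  k = 3: (34 + 20 + 15)/69 = 69/69 = 1

Summary (fraction, with percent):

explained: PC1 0.4928 (49.28%), PC2 0.2899 (28.99%), PC3 0.2174 (21.74%);  cumulative: 0.4928, 0.7826, 1


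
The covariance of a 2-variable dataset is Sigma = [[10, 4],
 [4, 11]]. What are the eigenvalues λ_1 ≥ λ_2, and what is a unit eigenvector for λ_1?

Step 1 — characteristic polynomial of 2×2 Sigma:
  det(Sigma - λI) = λ² - trace · λ + det = 0.
  trace = 10 + 11 = 21, det = 10·11 - (4)² = 94.
Step 2 — discriminant:
  Δ = trace² - 4·det = 441 - 376 = 65.
Step 3 — eigenvalues:
  λ = (trace ± √Δ)/2 = (21 ± 8.0623)/2,
  λ_1 = 14.5311,  λ_2 = 6.4689.

Step 4 — unit eigenvector for λ_1: solve (Sigma - λ_1 I)v = 0. First row:
  (10 - 14.5311)·v_x + (4)·v_y = 0, i.e. (-4.5311)·v_x + (4)·v_y = 0,
  so v ∝ (b, λ_1 - a) = (4, 4.5311) = u.
  ||u|| = √((4)² + (4.5311)²) = √(36.5311) ≈ 6.0441,
  v_1 = u/||u|| ≈ (0.6618, 0.7497) (||v_1|| = 1).

λ_1 = 14.5311,  λ_2 = 6.4689;  v_1 ≈ (0.6618, 0.7497)


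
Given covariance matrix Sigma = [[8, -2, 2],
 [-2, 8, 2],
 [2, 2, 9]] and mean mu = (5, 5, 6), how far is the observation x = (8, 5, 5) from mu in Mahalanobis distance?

Step 1 — centre the observation: (x - mu) = (3, 0, -1).

Step 2 — invert Sigma (cofactor / det for 3×3, or solve directly):
  Sigma^{-1} = [[0.1478, 0.0478, -0.0435],
 [0.0478, 0.1478, -0.0435],
 [-0.0435, -0.0435, 0.1304]].

Step 3 — form the quadratic (x - mu)^T · Sigma^{-1} · (x - mu):
  Sigma^{-1} · (x - mu) = (0.487, 0.187, -0.2609).
  (x - mu)^T · [Sigma^{-1} · (x - mu)] = (3)·(0.487) + (0)·(0.187) + (-1)·(-0.2609) = 1.7217.

Step 4 — take square root: d = √(1.7217) ≈ 1.3122.

d(x, mu) = √(1.7217) ≈ 1.3122


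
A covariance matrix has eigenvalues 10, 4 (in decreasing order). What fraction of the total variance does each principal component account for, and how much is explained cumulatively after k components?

Step 1 — total variance = trace(Sigma) = Σ λ_i = 10 + 4 = 14.

Step 2 — fraction explained by component i = λ_i / Σ λ:
  PC1: 10/14 = 0.7143
  PC2: 4/14 = 0.2857

Step 3 — cumulative fraction after k components = (λ_1 + ... + λ_k) / Σ λ:
  k = 1: 10/14 = 0.7143
  k = 2: (10 + 4)/14 = 14/14 = 1

Summary (fraction, with percent):

explained: PC1 0.7143 (71.43%), PC2 0.2857 (28.57%);  cumulative: 0.7143, 1


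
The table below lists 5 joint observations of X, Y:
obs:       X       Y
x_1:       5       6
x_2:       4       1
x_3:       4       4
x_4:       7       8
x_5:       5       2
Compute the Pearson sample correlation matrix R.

Step 1 — column means:
  mean(X) = (5 + 4 + 4 + 7 + 5) / 5 = 25/5 = 5
  mean(Y) = (6 + 1 + 4 + 8 + 2) / 5 = 21/5 = 4.2

Step 2 — sample variances and covariances s[i,j] = (1/(n-1)) · Σ_k (x_{k,i} - mean_i) · (x_{k,j} - mean_j), with n-1 = 4:
  s[X,X] = ((0)·(0) + (-1)·(-1) + (-1)·(-1) + (2)·(2) + (0)·(0)) / 4 = 6/4 = 1.5
  s[X,Y] = ((0)·(1.8) + (-1)·(-3.2) + (-1)·(-0.2) + (2)·(3.8) + (0)·(-2.2)) / 4 = 11/4 = 2.75
  s[Y,Y] = ((1.8)·(1.8) + (-3.2)·(-3.2) + (-0.2)·(-0.2) + (3.8)·(3.8) + (-2.2)·(-2.2)) / 4 = 32.8/4 = 8.2
  Sample standard deviations s_i = √(s[i,i]):
  s(X) = √(1.5) = 1.2247
  s(Y) = √(8.2) = 2.8636

Step 3 — r_{ij} = s_{ij} / (s_i · s_j):
  r[X,X] = 1 (diagonal).
  r[X,Y] = 2.75 / (1.2247 · 2.8636) = 2.75 / 3.5071 = 0.7841
  r[Y,Y] = 1 (diagonal).

R is symmetric with unit diagonal. Assembling:

R = [[1, 0.7841],
 [0.7841, 1]]


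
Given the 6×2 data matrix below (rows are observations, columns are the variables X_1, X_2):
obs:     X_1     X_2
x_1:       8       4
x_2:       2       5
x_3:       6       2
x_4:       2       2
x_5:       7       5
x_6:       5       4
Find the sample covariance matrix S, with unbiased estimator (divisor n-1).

Step 1 — column means:
  mean(X_1) = (8 + 2 + 6 + 2 + 7 + 5) / 6 = 30/6 = 5
  mean(X_2) = (4 + 5 + 2 + 2 + 5 + 4) / 6 = 22/6 = 3.6667

Step 2 — sample covariance S[i,j] = (1/(n-1)) · Σ_k (x_{k,i} - mean_i) · (x_{k,j} - mean_j), with n-1 = 5.
  S[X_1,X_1] = ((3)·(3) + (-3)·(-3) + (1)·(1) + (-3)·(-3) + (2)·(2) + (0)·(0)) / 5 = 32/5 = 6.4
  S[X_1,X_2] = ((3)·(0.3333) + (-3)·(1.3333) + (1)·(-1.6667) + (-3)·(-1.6667) + (2)·(1.3333) + (0)·(0.3333)) / 5 = 3/5 = 0.6
  S[X_2,X_2] = ((0.3333)·(0.3333) + (1.3333)·(1.3333) + (-1.6667)·(-1.6667) + (-1.6667)·(-1.6667) + (1.3333)·(1.3333) + (0.3333)·(0.3333)) / 5 = 9.3333/5 = 1.8667

S is symmetric (S[j,i] = S[i,j]). Assembling:

S = [[6.4, 0.6],
 [0.6, 1.8667]]


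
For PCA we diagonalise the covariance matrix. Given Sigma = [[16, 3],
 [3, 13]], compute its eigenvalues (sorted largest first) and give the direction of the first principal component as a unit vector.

Step 1 — characteristic polynomial of 2×2 Sigma:
  det(Sigma - λI) = λ² - trace · λ + det = 0.
  trace = 16 + 13 = 29, det = 16·13 - (3)² = 199.
Step 2 — discriminant:
  Δ = trace² - 4·det = 841 - 796 = 45.
Step 3 — eigenvalues:
  λ = (trace ± √Δ)/2 = (29 ± 6.7082)/2,
  λ_1 = 17.8541,  λ_2 = 11.1459.

Step 4 — unit eigenvector for λ_1: solve (Sigma - λ_1 I)v = 0. First row:
  (16 - 17.8541)·v_x + (3)·v_y = 0, i.e. (-1.8541)·v_x + (3)·v_y = 0,
  so v ∝ (b, λ_1 - a) = (3, 1.8541) = u.
  ||u|| = √((3)² + (1.8541)²) = √(12.4377) ≈ 3.5267,
  v_1 = u/||u|| ≈ (0.8507, 0.5257) (||v_1|| = 1).

λ_1 = 17.8541,  λ_2 = 11.1459;  v_1 ≈ (0.8507, 0.5257)


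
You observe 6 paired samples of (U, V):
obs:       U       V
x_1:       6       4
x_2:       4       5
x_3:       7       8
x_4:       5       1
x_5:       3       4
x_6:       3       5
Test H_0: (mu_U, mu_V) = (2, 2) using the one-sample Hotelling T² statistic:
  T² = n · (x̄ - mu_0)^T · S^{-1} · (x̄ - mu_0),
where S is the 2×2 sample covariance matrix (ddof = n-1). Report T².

Step 1 — sample mean vector:
  mean(U) = (6 + 4 + 7 + 5 + 3 + 3) / 6 = 28/6 = 4.6667
  mean(V) = (4 + 5 + 8 + 1 + 4 + 5) / 6 = 27/6 = 4.5
  x̄ = (4.6667, 4.5),  deviation x̄ - mu_0 = (4.6667, 4.5) - (2, 2) = (2.6667, 2.5).

Step 2 — sample covariance matrix, S[i,j] = (1/(n-1)) · Σ_k (x_{k,i} - mean_i) · (x_{k,j} - mean_j), divisor n-1 = 5:
  S[U,U] = ((1.3333)·(1.3333) + (-0.6667)·(-0.6667) + (2.3333)·(2.3333) + (0.3333)·(0.3333) + (-1.6667)·(-1.6667) + (-1.6667)·(-1.6667)) / 5 = 13.3333/5 = 2.6667
  S[U,V] = ((1.3333)·(-0.5) + (-0.6667)·(0.5) + (2.3333)·(3.5) + (0.3333)·(-3.5) + (-1.6667)·(-0.5) + (-1.6667)·(0.5)) / 5 = 6/5 = 1.2
  S[V,V] = ((-0.5)·(-0.5) + (0.5)·(0.5) + (3.5)·(3.5) + (-3.5)·(-3.5) + (-0.5)·(-0.5) + (0.5)·(0.5)) / 5 = 25.5/5 = 5.1
  S = [[2.6667, 1.2],
 [1.2, 5.1]].

Step 3 — invert S. det(S) = 2.6667·5.1 - (1.2)² = 12.16.
  S^{-1} = (1/det) · [[d, -b], [-b, a]] = [[0.4194, -0.0987],
 [-0.0987, 0.2193]].

Step 4 — quadratic form (x̄ - mu_0)^T · S^{-1} · (x̄ - mu_0):
  S^{-1} · (x̄ - mu_0) = (0.8717, 0.2851),
  (x̄ - mu_0)^T · [...] = (2.6667)·(0.8717) + (2.5)·(0.2851) = 3.0373.

Step 5 — scale by n: T² = 6 · 3.0373 = 18.2237.

T² ≈ 18.2237


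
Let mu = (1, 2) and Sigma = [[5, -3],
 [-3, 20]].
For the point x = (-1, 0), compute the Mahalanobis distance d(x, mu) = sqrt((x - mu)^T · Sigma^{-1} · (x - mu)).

Step 1 — centre the observation: (x - mu) = (-2, -2).

Step 2 — invert Sigma. det(Sigma) = 5·20 - (-3)² = 91.
  Sigma^{-1} = (1/det) · [[d, -b], [-b, a]] = [[0.2198, 0.033],
 [0.033, 0.0549]].

Step 3 — form the quadratic (x - mu)^T · Sigma^{-1} · (x - mu):
  Sigma^{-1} · (x - mu) = (-0.5055, -0.1758).
  (x - mu)^T · [Sigma^{-1} · (x - mu)] = (-2)·(-0.5055) + (-2)·(-0.1758) = 1.3626.

Step 4 — take square root: d = √(1.3626) ≈ 1.1673.

d(x, mu) = √(1.3626) ≈ 1.1673


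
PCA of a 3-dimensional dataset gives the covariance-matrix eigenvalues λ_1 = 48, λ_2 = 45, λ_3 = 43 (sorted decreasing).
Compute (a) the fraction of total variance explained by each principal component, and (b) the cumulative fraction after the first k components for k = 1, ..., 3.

Step 1 — total variance = trace(Sigma) = Σ λ_i = 48 + 45 + 43 = 136.

Step 2 — fraction explained by component i = λ_i / Σ λ:
  PC1: 48/136 = 0.3529
  PC2: 45/136 = 0.3309
  PC3: 43/136 = 0.3162

Step 3 — cumulative fraction after k components = (λ_1 + ... + λ_k) / Σ λ:
  k = 1: 48/136 = 0.3529
  k = 2: (48 + 45)/136 = 93/136 = 0.6838
  k = 3: (48 + 45 + 43)/136 = 136/136 = 1

Summary (fraction, with percent):

explained: PC1 0.3529 (35.29%), PC2 0.3309 (33.09%), PC3 0.3162 (31.62%);  cumulative: 0.3529, 0.6838, 1


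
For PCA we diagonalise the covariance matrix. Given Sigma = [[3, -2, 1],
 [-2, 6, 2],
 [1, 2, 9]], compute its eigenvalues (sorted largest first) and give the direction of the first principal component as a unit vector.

Step 1 — characteristic polynomial p(λ) = det(λI - Sigma) = λ³ - tr·λ² + c_1·λ - det, where tr = trace, c_1 = sum of the principal 2×2 minors, det = det(Sigma):
  tr = 3 + 6 + 9 = 18,
  c_1 = (3·6 - (-2)²) + (3·9 - (1)²) + (6·9 - (2)²) = 14 + 26 + 50 = 90,
  det = 3·(6·9 - (2)²) - (-2)·((-2)·9 - (2)·(1)) + (1)·((-2)·(2) - 6·(1)) = 3·(50) - (-2)·(-20) + (1)·(-10) = 100.
  So p(λ) = λ³ - 18λ² + 90λ - 100.
Step 2 — look for an integer root (rational root theorem: any rational root is an integer divisor of 100). Testing λ = 10:
  p(10) = 1000 - 1800 + 900 - 100 = 0  ✓
  Dividing out (λ - 10): p(λ) = (λ - 10)(λ² - 8λ + 10).
Step 3 — remaining eigenvalues from the quadratic λ² - 8λ + 10 = 0:
  Δ = 8² - 4·10 = 64 - 40 = 24,  λ = (8 ± √24)/2 = (8 ± 4.899)/2 ≈ 6.4495 or 1.5505.
  Sorted: λ_1 = 10,  λ_2 = 6.4495,  λ_3 = 1.5505  (check: sum = 18 = tr ✓).

Step 4 — unit eigenvector for λ_1 = 10: v spans the null space of (Sigma - λ_1 I), whose rows are
  r_1 = (-7, -2, 1),  r_2 = (-2, -4, 2),  r_3 = (1, 2, -1).
  v is orthogonal to every row, so take v ∝ r_1 × r_2 = ((-2)·(2) - (1)·(-4), (1)·(-2) - (-7)·(2), (-7)·(-4) - (-2)·(-2)) = (0, 12, 24).
  Rescale (divide by 12): u = (0, 1, 2).
  ||u|| = √((0)² + (1)² + (2)²) = √(5) ≈ 2.2361,  v_1 = u/||u|| ≈ (0, 0.4472, 0.8944) (||v_1|| = 1).

λ_1 = 10,  λ_2 = 6.4495,  λ_3 = 1.5505;  v_1 ≈ (0, 0.4472, 0.8944)


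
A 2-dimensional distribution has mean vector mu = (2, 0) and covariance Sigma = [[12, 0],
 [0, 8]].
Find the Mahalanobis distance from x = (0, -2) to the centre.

Step 1 — centre the observation: (x - mu) = (-2, -2).

Step 2 — invert Sigma. det(Sigma) = 12·8 - (0)² = 96.
  Sigma^{-1} = (1/det) · [[d, -b], [-b, a]] = [[0.0833, 0],
 [0, 0.125]].

Step 3 — form the quadratic (x - mu)^T · Sigma^{-1} · (x - mu):
  Sigma^{-1} · (x - mu) = (-0.1667, -0.25).
  (x - mu)^T · [Sigma^{-1} · (x - mu)] = (-2)·(-0.1667) + (-2)·(-0.25) = 0.8333.

Step 4 — take square root: d = √(0.8333) ≈ 0.9129.

d(x, mu) = √(0.8333) ≈ 0.9129


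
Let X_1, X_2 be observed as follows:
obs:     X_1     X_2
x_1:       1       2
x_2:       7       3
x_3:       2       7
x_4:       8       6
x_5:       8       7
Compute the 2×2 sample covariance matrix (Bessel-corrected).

Step 1 — column means:
  mean(X_1) = (1 + 7 + 2 + 8 + 8) / 5 = 26/5 = 5.2
  mean(X_2) = (2 + 3 + 7 + 6 + 7) / 5 = 25/5 = 5

Step 2 — sample covariance S[i,j] = (1/(n-1)) · Σ_k (x_{k,i} - mean_i) · (x_{k,j} - mean_j), with n-1 = 4.
  S[X_1,X_1] = ((-4.2)·(-4.2) + (1.8)·(1.8) + (-3.2)·(-3.2) + (2.8)·(2.8) + (2.8)·(2.8)) / 4 = 46.8/4 = 11.7
  S[X_1,X_2] = ((-4.2)·(-3) + (1.8)·(-2) + (-3.2)·(2) + (2.8)·(1) + (2.8)·(2)) / 4 = 11/4 = 2.75
  S[X_2,X_2] = ((-3)·(-3) + (-2)·(-2) + (2)·(2) + (1)·(1) + (2)·(2)) / 4 = 22/4 = 5.5

S is symmetric (S[j,i] = S[i,j]). Assembling:

S = [[11.7, 2.75],
 [2.75, 5.5]]


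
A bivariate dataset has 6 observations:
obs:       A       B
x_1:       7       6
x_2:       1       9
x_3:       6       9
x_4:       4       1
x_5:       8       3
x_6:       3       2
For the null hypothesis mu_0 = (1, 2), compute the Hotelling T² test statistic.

Step 1 — sample mean vector:
  mean(A) = (7 + 1 + 6 + 4 + 8 + 3) / 6 = 29/6 = 4.8333
  mean(B) = (6 + 9 + 9 + 1 + 3 + 2) / 6 = 30/6 = 5
  x̄ = (4.8333, 5),  deviation x̄ - mu_0 = (4.8333, 5) - (1, 2) = (3.8333, 3).

Step 2 — sample covariance matrix, S[i,j] = (1/(n-1)) · Σ_k (x_{k,i} - mean_i) · (x_{k,j} - mean_j), divisor n-1 = 5:
  S[A,A] = ((2.1667)·(2.1667) + (-3.8333)·(-3.8333) + (1.1667)·(1.1667) + (-0.8333)·(-0.8333) + (3.1667)·(3.1667) + (-1.8333)·(-1.8333)) / 5 = 34.8333/5 = 6.9667
  S[A,B] = ((2.1667)·(1) + (-3.8333)·(4) + (1.1667)·(4) + (-0.8333)·(-4) + (3.1667)·(-2) + (-1.8333)·(-3)) / 5 = -6/5 = -1.2
  S[B,B] = ((1)·(1) + (4)·(4) + (4)·(4) + (-4)·(-4) + (-2)·(-2) + (-3)·(-3)) / 5 = 62/5 = 12.4
  S = [[6.9667, -1.2],
 [-1.2, 12.4]].

Step 3 — invert S. det(S) = 6.9667·12.4 - (-1.2)² = 84.9467.
  S^{-1} = (1/det) · [[d, -b], [-b, a]] = [[0.146, 0.0141],
 [0.0141, 0.082]].

Step 4 — quadratic form (x̄ - mu_0)^T · S^{-1} · (x̄ - mu_0):
  S^{-1} · (x̄ - mu_0) = (0.6019, 0.3002),
  (x̄ - mu_0)^T · [...] = (3.8333)·(0.6019) + (3)·(0.3002) = 3.208.

Step 5 — scale by n: T² = 6 · 3.208 = 19.2482.

T² ≈ 19.2482


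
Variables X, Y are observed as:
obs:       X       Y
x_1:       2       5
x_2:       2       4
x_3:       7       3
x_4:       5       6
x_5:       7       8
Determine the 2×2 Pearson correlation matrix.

Step 1 — column means:
  mean(X) = (2 + 2 + 7 + 5 + 7) / 5 = 23/5 = 4.6
  mean(Y) = (5 + 4 + 3 + 6 + 8) / 5 = 26/5 = 5.2

Step 2 — sample variances and covariances s[i,j] = (1/(n-1)) · Σ_k (x_{k,i} - mean_i) · (x_{k,j} - mean_j), with n-1 = 4:
  s[X,X] = ((-2.6)·(-2.6) + (-2.6)·(-2.6) + (2.4)·(2.4) + (0.4)·(0.4) + (2.4)·(2.4)) / 4 = 25.2/4 = 6.3
  s[X,Y] = ((-2.6)·(-0.2) + (-2.6)·(-1.2) + (2.4)·(-2.2) + (0.4)·(0.8) + (2.4)·(2.8)) / 4 = 5.4/4 = 1.35
  s[Y,Y] = ((-0.2)·(-0.2) + (-1.2)·(-1.2) + (-2.2)·(-2.2) + (0.8)·(0.8) + (2.8)·(2.8)) / 4 = 14.8/4 = 3.7
  Sample standard deviations s_i = √(s[i,i]):
  s(X) = √(6.3) = 2.51
  s(Y) = √(3.7) = 1.9235

Step 3 — r_{ij} = s_{ij} / (s_i · s_j):
  r[X,X] = 1 (diagonal).
  r[X,Y] = 1.35 / (2.51 · 1.9235) = 1.35 / 4.828 = 0.2796
  r[Y,Y] = 1 (diagonal).

R is symmetric with unit diagonal. Assembling:

R = [[1, 0.2796],
 [0.2796, 1]]


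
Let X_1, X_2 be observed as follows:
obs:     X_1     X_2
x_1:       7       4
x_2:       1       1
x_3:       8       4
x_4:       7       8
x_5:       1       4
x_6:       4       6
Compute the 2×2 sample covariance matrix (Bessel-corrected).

Step 1 — column means:
  mean(X_1) = (7 + 1 + 8 + 7 + 1 + 4) / 6 = 28/6 = 4.6667
  mean(X_2) = (4 + 1 + 4 + 8 + 4 + 6) / 6 = 27/6 = 4.5

Step 2 — sample covariance S[i,j] = (1/(n-1)) · Σ_k (x_{k,i} - mean_i) · (x_{k,j} - mean_j), with n-1 = 5.
  S[X_1,X_1] = ((2.3333)·(2.3333) + (-3.6667)·(-3.6667) + (3.3333)·(3.3333) + (2.3333)·(2.3333) + (-3.6667)·(-3.6667) + (-0.6667)·(-0.6667)) / 5 = 49.3333/5 = 9.8667
  S[X_1,X_2] = ((2.3333)·(-0.5) + (-3.6667)·(-3.5) + (3.3333)·(-0.5) + (2.3333)·(3.5) + (-3.6667)·(-0.5) + (-0.6667)·(1.5)) / 5 = 19/5 = 3.8
  S[X_2,X_2] = ((-0.5)·(-0.5) + (-3.5)·(-3.5) + (-0.5)·(-0.5) + (3.5)·(3.5) + (-0.5)·(-0.5) + (1.5)·(1.5)) / 5 = 27.5/5 = 5.5

S is symmetric (S[j,i] = S[i,j]). Assembling:

S = [[9.8667, 3.8],
 [3.8, 5.5]]


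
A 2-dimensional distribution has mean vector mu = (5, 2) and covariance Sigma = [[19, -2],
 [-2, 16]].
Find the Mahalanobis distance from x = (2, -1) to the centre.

Step 1 — centre the observation: (x - mu) = (-3, -3).

Step 2 — invert Sigma. det(Sigma) = 19·16 - (-2)² = 300.
  Sigma^{-1} = (1/det) · [[d, -b], [-b, a]] = [[0.0533, 0.0067],
 [0.0067, 0.0633]].

Step 3 — form the quadratic (x - mu)^T · Sigma^{-1} · (x - mu):
  Sigma^{-1} · (x - mu) = (-0.18, -0.21).
  (x - mu)^T · [Sigma^{-1} · (x - mu)] = (-3)·(-0.18) + (-3)·(-0.21) = 1.17.

Step 4 — take square root: d = √(1.17) ≈ 1.0817.

d(x, mu) = √(1.17) ≈ 1.0817


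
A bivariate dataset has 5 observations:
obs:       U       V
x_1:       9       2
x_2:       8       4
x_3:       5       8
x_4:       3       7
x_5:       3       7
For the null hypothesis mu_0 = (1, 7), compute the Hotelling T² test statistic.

Step 1 — sample mean vector:
  mean(U) = (9 + 8 + 5 + 3 + 3) / 5 = 28/5 = 5.6
  mean(V) = (2 + 4 + 8 + 7 + 7) / 5 = 28/5 = 5.6
  x̄ = (5.6, 5.6),  deviation x̄ - mu_0 = (5.6, 5.6) - (1, 7) = (4.6, -1.4).

Step 2 — sample covariance matrix, S[i,j] = (1/(n-1)) · Σ_k (x_{k,i} - mean_i) · (x_{k,j} - mean_j), divisor n-1 = 4:
  S[U,U] = ((3.4)·(3.4) + (2.4)·(2.4) + (-0.6)·(-0.6) + (-2.6)·(-2.6) + (-2.6)·(-2.6)) / 4 = 31.2/4 = 7.8
  S[U,V] = ((3.4)·(-3.6) + (2.4)·(-1.6) + (-0.6)·(2.4) + (-2.6)·(1.4) + (-2.6)·(1.4)) / 4 = -24.8/4 = -6.2
  S[V,V] = ((-3.6)·(-3.6) + (-1.6)·(-1.6) + (2.4)·(2.4) + (1.4)·(1.4) + (1.4)·(1.4)) / 4 = 25.2/4 = 6.3
  S = [[7.8, -6.2],
 [-6.2, 6.3]].

Step 3 — invert S. det(S) = 7.8·6.3 - (-6.2)² = 10.7.
  S^{-1} = (1/det) · [[d, -b], [-b, a]] = [[0.5888, 0.5794],
 [0.5794, 0.729]].

Step 4 — quadratic form (x̄ - mu_0)^T · S^{-1} · (x̄ - mu_0):
  S^{-1} · (x̄ - mu_0) = (1.8972, 1.6449),
  (x̄ - mu_0)^T · [...] = (4.6)·(1.8972) + (-1.4)·(1.6449) = 6.4243.

Step 5 — scale by n: T² = 5 · 6.4243 = 32.1215.

T² ≈ 32.1215


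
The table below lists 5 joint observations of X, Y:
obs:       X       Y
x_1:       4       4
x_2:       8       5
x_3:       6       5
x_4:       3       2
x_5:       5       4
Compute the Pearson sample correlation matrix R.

Step 1 — column means:
  mean(X) = (4 + 8 + 6 + 3 + 5) / 5 = 26/5 = 5.2
  mean(Y) = (4 + 5 + 5 + 2 + 4) / 5 = 20/5 = 4

Step 2 — sample variances and covariances s[i,j] = (1/(n-1)) · Σ_k (x_{k,i} - mean_i) · (x_{k,j} - mean_j), with n-1 = 4:
  s[X,X] = ((-1.2)·(-1.2) + (2.8)·(2.8) + (0.8)·(0.8) + (-2.2)·(-2.2) + (-0.2)·(-0.2)) / 4 = 14.8/4 = 3.7
  s[X,Y] = ((-1.2)·(0) + (2.8)·(1) + (0.8)·(1) + (-2.2)·(-2) + (-0.2)·(0)) / 4 = 8/4 = 2
  s[Y,Y] = ((0)·(0) + (1)·(1) + (1)·(1) + (-2)·(-2) + (0)·(0)) / 4 = 6/4 = 1.5
  Sample standard deviations s_i = √(s[i,i]):
  s(X) = √(3.7) = 1.9235
  s(Y) = √(1.5) = 1.2247

Step 3 — r_{ij} = s_{ij} / (s_i · s_j):
  r[X,X] = 1 (diagonal).
  r[X,Y] = 2 / (1.9235 · 1.2247) = 2 / 2.3558 = 0.849
  r[Y,Y] = 1 (diagonal).

R is symmetric with unit diagonal. Assembling:

R = [[1, 0.849],
 [0.849, 1]]


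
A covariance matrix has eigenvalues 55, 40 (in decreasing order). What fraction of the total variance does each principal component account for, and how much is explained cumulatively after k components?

Step 1 — total variance = trace(Sigma) = Σ λ_i = 55 + 40 = 95.

Step 2 — fraction explained by component i = λ_i / Σ λ:
  PC1: 55/95 = 0.5789
  PC2: 40/95 = 0.4211

Step 3 — cumulative fraction after k components = (λ_1 + ... + λ_k) / Σ λ:
  k = 1: 55/95 = 0.5789
  k = 2: (55 + 40)/95 = 95/95 = 1

Summary (fraction, with percent):

explained: PC1 0.5789 (57.89%), PC2 0.4211 (42.11%);  cumulative: 0.5789, 1


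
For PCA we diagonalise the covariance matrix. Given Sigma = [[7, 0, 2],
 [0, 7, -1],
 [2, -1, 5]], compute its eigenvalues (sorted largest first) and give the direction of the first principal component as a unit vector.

Step 1 — characteristic polynomial p(λ) = det(λI - Sigma) = λ³ - tr·λ² + c_1·λ - det, where tr = trace, c_1 = sum of the principal 2×2 minors, det = det(Sigma):
  tr = 7 + 7 + 5 = 19,
  c_1 = (7·7 - (0)²) + (7·5 - (2)²) + (7·5 - (-1)²) = 49 + 31 + 34 = 114,
  det = 7·(7·5 - (-1)²) - (0)·((0)·5 - (-1)·(2)) + (2)·((0)·(-1) - 7·(2)) = 7·(34) - (0)·(2) + (2)·(-14) = 210.
  So p(λ) = λ³ - 19λ² + 114λ - 210.
Step 2 — look for an integer root (rational root theorem: any rational root is an integer divisor of 210). Testing λ = 7:
  p(7) = 343 - 931 + 798 - 210 = 0  ✓
  Dividing out (λ - 7): p(λ) = (λ - 7)(λ² - 12λ + 30).
Step 3 — remaining eigenvalues from the quadratic λ² - 12λ + 30 = 0:
  Δ = 12² - 4·30 = 144 - 120 = 24,  λ = (12 ± √24)/2 = (12 ± 4.899)/2 ≈ 8.4495 or 3.5505.
  Sorted: λ_1 = 8.4495,  λ_2 = 7,  λ_3 = 3.5505  (check: sum = 19 = tr ✓).

Step 4 — unit eigenvector for λ_1 ≈ 8.4495: v spans the null space of (Sigma - λ_1 I), whose rows are
  r_1 = (-1.4495, 0, 2),  r_2 = (0, -1.4495, -1),  r_3 = (2, -1, -3.4495).
  v is orthogonal to every row, so take v ∝ r_1 × r_2 = ((0)·(-1) - (2)·(-1.4495), (2)·(0) - (-1.4495)·(-1), (-1.4495)·(-1.4495) - (0)·(0)) ≈ (2.899, -1.4495, 2.101).
  Let u = (2.899, -1.4495, 2.101).
  ||u|| = √((2.899)² + (-1.4495)² + (2.101)²) = √(14.9194) ≈ 3.8626,  v_1 = u/||u|| ≈ (0.7505, -0.3753, 0.5439) (||v_1|| = 1).

λ_1 = 8.4495,  λ_2 = 7,  λ_3 = 3.5505;  v_1 ≈ (0.7505, -0.3753, 0.5439)


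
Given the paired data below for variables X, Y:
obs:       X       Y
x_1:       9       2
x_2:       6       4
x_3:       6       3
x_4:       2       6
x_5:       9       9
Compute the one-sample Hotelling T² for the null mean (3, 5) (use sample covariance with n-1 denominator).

Step 1 — sample mean vector:
  mean(X) = (9 + 6 + 6 + 2 + 9) / 5 = 32/5 = 6.4
  mean(Y) = (2 + 4 + 3 + 6 + 9) / 5 = 24/5 = 4.8
  x̄ = (6.4, 4.8),  deviation x̄ - mu_0 = (6.4, 4.8) - (3, 5) = (3.4, -0.2).

Step 2 — sample covariance matrix, S[i,j] = (1/(n-1)) · Σ_k (x_{k,i} - mean_i) · (x_{k,j} - mean_j), divisor n-1 = 4:
  S[X,X] = ((2.6)·(2.6) + (-0.4)·(-0.4) + (-0.4)·(-0.4) + (-4.4)·(-4.4) + (2.6)·(2.6)) / 4 = 33.2/4 = 8.3
  S[X,Y] = ((2.6)·(-2.8) + (-0.4)·(-0.8) + (-0.4)·(-1.8) + (-4.4)·(1.2) + (2.6)·(4.2)) / 4 = -0.6/4 = -0.15
  S[Y,Y] = ((-2.8)·(-2.8) + (-0.8)·(-0.8) + (-1.8)·(-1.8) + (1.2)·(1.2) + (4.2)·(4.2)) / 4 = 30.8/4 = 7.7
  S = [[8.3, -0.15],
 [-0.15, 7.7]].

Step 3 — invert S. det(S) = 8.3·7.7 - (-0.15)² = 63.8875.
  S^{-1} = (1/det) · [[d, -b], [-b, a]] = [[0.1205, 0.0023],
 [0.0023, 0.1299]].

Step 4 — quadratic form (x̄ - mu_0)^T · S^{-1} · (x̄ - mu_0):
  S^{-1} · (x̄ - mu_0) = (0.4093, -0.018),
  (x̄ - mu_0)^T · [...] = (3.4)·(0.4093) + (-0.2)·(-0.018) = 1.3953.

Step 5 — scale by n: T² = 5 · 1.3953 = 6.9763.

T² ≈ 6.9763


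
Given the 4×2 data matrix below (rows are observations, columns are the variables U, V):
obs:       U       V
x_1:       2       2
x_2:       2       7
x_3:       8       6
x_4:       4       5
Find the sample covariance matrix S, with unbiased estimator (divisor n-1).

Step 1 — column means:
  mean(U) = (2 + 2 + 8 + 4) / 4 = 16/4 = 4
  mean(V) = (2 + 7 + 6 + 5) / 4 = 20/4 = 5

Step 2 — sample covariance S[i,j] = (1/(n-1)) · Σ_k (x_{k,i} - mean_i) · (x_{k,j} - mean_j), with n-1 = 3.
  S[U,U] = ((-2)·(-2) + (-2)·(-2) + (4)·(4) + (0)·(0)) / 3 = 24/3 = 8
  S[U,V] = ((-2)·(-3) + (-2)·(2) + (4)·(1) + (0)·(0)) / 3 = 6/3 = 2
  S[V,V] = ((-3)·(-3) + (2)·(2) + (1)·(1) + (0)·(0)) / 3 = 14/3 = 4.6667

S is symmetric (S[j,i] = S[i,j]). Assembling:

S = [[8, 2],
 [2, 4.6667]]


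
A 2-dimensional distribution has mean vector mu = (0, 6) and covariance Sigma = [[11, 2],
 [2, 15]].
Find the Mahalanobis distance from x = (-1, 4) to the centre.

Step 1 — centre the observation: (x - mu) = (-1, -2).

Step 2 — invert Sigma. det(Sigma) = 11·15 - (2)² = 161.
  Sigma^{-1} = (1/det) · [[d, -b], [-b, a]] = [[0.0932, -0.0124],
 [-0.0124, 0.0683]].

Step 3 — form the quadratic (x - mu)^T · Sigma^{-1} · (x - mu):
  Sigma^{-1} · (x - mu) = (-0.0683, -0.1242).
  (x - mu)^T · [Sigma^{-1} · (x - mu)] = (-1)·(-0.0683) + (-2)·(-0.1242) = 0.3168.

Step 4 — take square root: d = √(0.3168) ≈ 0.5628.

d(x, mu) = √(0.3168) ≈ 0.5628


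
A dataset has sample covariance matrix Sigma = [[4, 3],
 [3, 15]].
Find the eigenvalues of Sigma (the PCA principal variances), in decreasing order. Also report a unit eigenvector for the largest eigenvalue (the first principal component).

Step 1 — characteristic polynomial of 2×2 Sigma:
  det(Sigma - λI) = λ² - trace · λ + det = 0.
  trace = 4 + 15 = 19, det = 4·15 - (3)² = 51.
Step 2 — discriminant:
  Δ = trace² - 4·det = 361 - 204 = 157.
Step 3 — eigenvalues:
  λ = (trace ± √Δ)/2 = (19 ± 12.53)/2,
  λ_1 = 15.765,  λ_2 = 3.235.

Step 4 — unit eigenvector for λ_1: solve (Sigma - λ_1 I)v = 0. First row:
  (4 - 15.765)·v_x + (3)·v_y = 0, i.e. (-11.765)·v_x + (3)·v_y = 0,
  so v ∝ (b, λ_1 - a) = (3, 11.765) = u.
  ||u|| = √((3)² + (11.765)²) = √(147.4148) ≈ 12.1414,
  v_1 = u/||u|| ≈ (0.2471, 0.969) (||v_1|| = 1).

λ_1 = 15.765,  λ_2 = 3.235;  v_1 ≈ (0.2471, 0.969)


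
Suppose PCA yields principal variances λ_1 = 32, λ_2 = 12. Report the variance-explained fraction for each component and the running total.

Step 1 — total variance = trace(Sigma) = Σ λ_i = 32 + 12 = 44.

Step 2 — fraction explained by component i = λ_i / Σ λ:
  PC1: 32/44 = 0.7273
  PC2: 12/44 = 0.2727

Step 3 — cumulative fraction after k components = (λ_1 + ... + λ_k) / Σ λ:
  k = 1: 32/44 = 0.7273
  k = 2: (32 + 12)/44 = 44/44 = 1

Summary (fraction, with percent):

explained: PC1 0.7273 (72.73%), PC2 0.2727 (27.27%);  cumulative: 0.7273, 1


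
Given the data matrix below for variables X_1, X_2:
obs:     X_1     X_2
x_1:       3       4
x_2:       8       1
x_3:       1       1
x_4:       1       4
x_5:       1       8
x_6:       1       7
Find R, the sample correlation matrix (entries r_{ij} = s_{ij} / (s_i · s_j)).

Step 1 — column means:
  mean(X_1) = (3 + 8 + 1 + 1 + 1 + 1) / 6 = 15/6 = 2.5
  mean(X_2) = (4 + 1 + 1 + 4 + 8 + 7) / 6 = 25/6 = 4.1667

Step 2 — sample variances and covariances s[i,j] = (1/(n-1)) · Σ_k (x_{k,i} - mean_i) · (x_{k,j} - mean_j), with n-1 = 5:
  s[X_1,X_1] = ((0.5)·(0.5) + (5.5)·(5.5) + (-1.5)·(-1.5) + (-1.5)·(-1.5) + (-1.5)·(-1.5) + (-1.5)·(-1.5)) / 5 = 39.5/5 = 7.9
  s[X_1,X_2] = ((0.5)·(-0.1667) + (5.5)·(-3.1667) + (-1.5)·(-3.1667) + (-1.5)·(-0.1667) + (-1.5)·(3.8333) + (-1.5)·(2.8333)) / 5 = -22.5/5 = -4.5
  s[X_2,X_2] = ((-0.1667)·(-0.1667) + (-3.1667)·(-3.1667) + (-3.1667)·(-3.1667) + (-0.1667)·(-0.1667) + (3.8333)·(3.8333) + (2.8333)·(2.8333)) / 5 = 42.8333/5 = 8.5667
  Sample standard deviations s_i = √(s[i,i]):
  s(X_1) = √(7.9) = 2.8107
  s(X_2) = √(8.5667) = 2.9269

Step 3 — r_{ij} = s_{ij} / (s_i · s_j):
  r[X_1,X_1] = 1 (diagonal).
  r[X_1,X_2] = -4.5 / (2.8107 · 2.9269) = -4.5 / 8.2266 = -0.547
  r[X_2,X_2] = 1 (diagonal).

R is symmetric with unit diagonal. Assembling:

R = [[1, -0.547],
 [-0.547, 1]]


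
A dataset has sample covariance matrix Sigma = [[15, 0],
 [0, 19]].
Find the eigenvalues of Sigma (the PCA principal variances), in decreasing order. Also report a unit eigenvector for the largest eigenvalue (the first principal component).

Step 1 — characteristic polynomial of 2×2 Sigma:
  det(Sigma - λI) = λ² - trace · λ + det = 0.
  trace = 15 + 19 = 34, det = 15·19 - (0)² = 285.
Step 2 — discriminant:
  Δ = trace² - 4·det = 1156 - 1140 = 16.
Step 3 — eigenvalues:
  λ = (trace ± √Δ)/2 = (34 ± 4)/2,
  λ_1 = 19,  λ_2 = 15.

Step 4 — unit eigenvector for λ_1: Sigma is diagonal, so its eigenvectors are the coordinate axes. λ_1 = 19 is the diagonal entry on the second coordinate axis, hence
  v_1 = (0, 1) (||v_1|| = 1).

λ_1 = 19,  λ_2 = 15;  v_1 ≈ (0, 1)


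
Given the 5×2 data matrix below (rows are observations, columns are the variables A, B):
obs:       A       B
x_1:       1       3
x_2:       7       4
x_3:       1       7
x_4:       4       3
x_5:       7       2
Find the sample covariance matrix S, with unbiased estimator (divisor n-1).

Step 1 — column means:
  mean(A) = (1 + 7 + 1 + 4 + 7) / 5 = 20/5 = 4
  mean(B) = (3 + 4 + 7 + 3 + 2) / 5 = 19/5 = 3.8

Step 2 — sample covariance S[i,j] = (1/(n-1)) · Σ_k (x_{k,i} - mean_i) · (x_{k,j} - mean_j), with n-1 = 4.
  S[A,A] = ((-3)·(-3) + (3)·(3) + (-3)·(-3) + (0)·(0) + (3)·(3)) / 4 = 36/4 = 9
  S[A,B] = ((-3)·(-0.8) + (3)·(0.2) + (-3)·(3.2) + (0)·(-0.8) + (3)·(-1.8)) / 4 = -12/4 = -3
  S[B,B] = ((-0.8)·(-0.8) + (0.2)·(0.2) + (3.2)·(3.2) + (-0.8)·(-0.8) + (-1.8)·(-1.8)) / 4 = 14.8/4 = 3.7

S is symmetric (S[j,i] = S[i,j]). Assembling:

S = [[9, -3],
 [-3, 3.7]]


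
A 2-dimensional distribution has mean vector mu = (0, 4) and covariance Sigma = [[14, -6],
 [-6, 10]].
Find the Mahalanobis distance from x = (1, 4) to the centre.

Step 1 — centre the observation: (x - mu) = (1, 0).

Step 2 — invert Sigma. det(Sigma) = 14·10 - (-6)² = 104.
  Sigma^{-1} = (1/det) · [[d, -b], [-b, a]] = [[0.0962, 0.0577],
 [0.0577, 0.1346]].

Step 3 — form the quadratic (x - mu)^T · Sigma^{-1} · (x - mu):
  Sigma^{-1} · (x - mu) = (0.0962, 0.0577).
  (x - mu)^T · [Sigma^{-1} · (x - mu)] = (1)·(0.0962) + (0)·(0.0577) = 0.0962.

Step 4 — take square root: d = √(0.0962) ≈ 0.3101.

d(x, mu) = √(0.0962) ≈ 0.3101


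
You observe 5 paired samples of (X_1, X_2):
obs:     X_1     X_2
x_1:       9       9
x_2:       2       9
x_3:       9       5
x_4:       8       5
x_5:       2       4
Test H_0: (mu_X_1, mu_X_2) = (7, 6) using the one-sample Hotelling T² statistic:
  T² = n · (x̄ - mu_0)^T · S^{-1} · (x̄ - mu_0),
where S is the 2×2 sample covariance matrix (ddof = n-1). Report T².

Step 1 — sample mean vector:
  mean(X_1) = (9 + 2 + 9 + 8 + 2) / 5 = 30/5 = 6
  mean(X_2) = (9 + 9 + 5 + 5 + 4) / 5 = 32/5 = 6.4
  x̄ = (6, 6.4),  deviation x̄ - mu_0 = (6, 6.4) - (7, 6) = (-1, 0.4).

Step 2 — sample covariance matrix, S[i,j] = (1/(n-1)) · Σ_k (x_{k,i} - mean_i) · (x_{k,j} - mean_j), divisor n-1 = 4:
  S[X_1,X_1] = ((3)·(3) + (-4)·(-4) + (3)·(3) + (2)·(2) + (-4)·(-4)) / 4 = 54/4 = 13.5
  S[X_1,X_2] = ((3)·(2.6) + (-4)·(2.6) + (3)·(-1.4) + (2)·(-1.4) + (-4)·(-2.4)) / 4 = 0/4 = 0
  S[X_2,X_2] = ((2.6)·(2.6) + (2.6)·(2.6) + (-1.4)·(-1.4) + (-1.4)·(-1.4) + (-2.4)·(-2.4)) / 4 = 23.2/4 = 5.8
  S = [[13.5, 0],
 [0, 5.8]].

Step 3 — invert S. det(S) = 13.5·5.8 - (0)² = 78.3.
  S^{-1} = (1/det) · [[d, -b], [-b, a]] = [[0.0741, 0],
 [0, 0.1724]].

Step 4 — quadratic form (x̄ - mu_0)^T · S^{-1} · (x̄ - mu_0):
  S^{-1} · (x̄ - mu_0) = (-0.0741, 0.069),
  (x̄ - mu_0)^T · [...] = (-1)·(-0.0741) + (0.4)·(0.069) = 0.1017.

Step 5 — scale by n: T² = 5 · 0.1017 = 0.5083.

T² ≈ 0.5083


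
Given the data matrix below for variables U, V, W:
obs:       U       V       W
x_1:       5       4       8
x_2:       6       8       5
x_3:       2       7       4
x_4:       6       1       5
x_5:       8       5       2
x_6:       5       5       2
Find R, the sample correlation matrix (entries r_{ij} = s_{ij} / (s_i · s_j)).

Step 1 — column means:
  mean(U) = (5 + 6 + 2 + 6 + 8 + 5) / 6 = 32/6 = 5.3333
  mean(V) = (4 + 8 + 7 + 1 + 5 + 5) / 6 = 30/6 = 5
  mean(W) = (8 + 5 + 4 + 5 + 2 + 2) / 6 = 26/6 = 4.3333

Step 2 — sample variances and covariances s[i,j] = (1/(n-1)) · Σ_k (x_{k,i} - mean_i) · (x_{k,j} - mean_j), with n-1 = 5:
  s[U,U] = ((-0.3333)·(-0.3333) + (0.6667)·(0.6667) + (-3.3333)·(-3.3333) + (0.6667)·(0.6667) + (2.6667)·(2.6667) + (-0.3333)·(-0.3333)) / 5 = 19.3333/5 = 3.8667
  s[U,V] = ((-0.3333)·(-1) + (0.6667)·(3) + (-3.3333)·(2) + (0.6667)·(-4) + (2.6667)·(0) + (-0.3333)·(0)) / 5 = -7/5 = -1.4
  s[U,W] = ((-0.3333)·(3.6667) + (0.6667)·(0.6667) + (-3.3333)·(-0.3333) + (0.6667)·(0.6667) + (2.6667)·(-2.3333) + (-0.3333)·(-2.3333)) / 5 = -4.6667/5 = -0.9333
  s[V,V] = ((-1)·(-1) + (3)·(3) + (2)·(2) + (-4)·(-4) + (0)·(0) + (0)·(0)) / 5 = 30/5 = 6
  s[V,W] = ((-1)·(3.6667) + (3)·(0.6667) + (2)·(-0.3333) + (-4)·(0.6667) + (0)·(-2.3333) + (0)·(-2.3333)) / 5 = -5/5 = -1
  s[W,W] = ((3.6667)·(3.6667) + (0.6667)·(0.6667) + (-0.3333)·(-0.3333) + (0.6667)·(0.6667) + (-2.3333)·(-2.3333) + (-2.3333)·(-2.3333)) / 5 = 25.3333/5 = 5.0667
  Sample standard deviations s_i = √(s[i,i]):
  s(U) = √(3.8667) = 1.9664
  s(V) = √(6) = 2.4495
  s(W) = √(5.0667) = 2.2509

Step 3 — r_{ij} = s_{ij} / (s_i · s_j):
  r[U,U] = 1 (diagonal).
  r[U,V] = -1.4 / (1.9664 · 2.4495) = -1.4 / 4.8166 = -0.2907
  r[U,W] = -0.9333 / (1.9664 · 2.2509) = -0.9333 / 4.4262 = -0.2109
  r[V,V] = 1 (diagonal).
  r[V,W] = -1 / (2.4495 · 2.2509) = -1 / 5.5136 = -0.1814
  r[W,W] = 1 (diagonal).

R is symmetric with unit diagonal. Assembling:

R = [[1, -0.2907, -0.2109],
 [-0.2907, 1, -0.1814],
 [-0.2109, -0.1814, 1]]


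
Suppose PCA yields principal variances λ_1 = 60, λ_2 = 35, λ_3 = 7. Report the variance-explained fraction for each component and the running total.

Step 1 — total variance = trace(Sigma) = Σ λ_i = 60 + 35 + 7 = 102.

Step 2 — fraction explained by component i = λ_i / Σ λ:
  PC1: 60/102 = 0.5882
  PC2: 35/102 = 0.3431
  PC3: 7/102 = 0.0686

Step 3 — cumulative fraction after k components = (λ_1 + ... + λ_k) / Σ λ:
  k = 1: 60/102 = 0.5882
  k = 2: (60 + 35)/102 = 95/102 = 0.9314
  k = 3: (60 + 35 + 7)/102 = 102/102 = 1

Summary (fraction, with percent):

explained: PC1 0.5882 (58.82%), PC2 0.3431 (34.31%), PC3 0.0686 (6.86%);  cumulative: 0.5882, 0.9314, 1


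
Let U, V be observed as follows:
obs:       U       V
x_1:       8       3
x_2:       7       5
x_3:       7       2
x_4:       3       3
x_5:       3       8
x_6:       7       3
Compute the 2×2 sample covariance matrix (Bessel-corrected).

Step 1 — column means:
  mean(U) = (8 + 7 + 7 + 3 + 3 + 7) / 6 = 35/6 = 5.8333
  mean(V) = (3 + 5 + 2 + 3 + 8 + 3) / 6 = 24/6 = 4

Step 2 — sample covariance S[i,j] = (1/(n-1)) · Σ_k (x_{k,i} - mean_i) · (x_{k,j} - mean_j), with n-1 = 5.
  S[U,U] = ((2.1667)·(2.1667) + (1.1667)·(1.1667) + (1.1667)·(1.1667) + (-2.8333)·(-2.8333) + (-2.8333)·(-2.8333) + (1.1667)·(1.1667)) / 5 = 24.8333/5 = 4.9667
  S[U,V] = ((2.1667)·(-1) + (1.1667)·(1) + (1.1667)·(-2) + (-2.8333)·(-1) + (-2.8333)·(4) + (1.1667)·(-1)) / 5 = -13/5 = -2.6
  S[V,V] = ((-1)·(-1) + (1)·(1) + (-2)·(-2) + (-1)·(-1) + (4)·(4) + (-1)·(-1)) / 5 = 24/5 = 4.8

S is symmetric (S[j,i] = S[i,j]). Assembling:

S = [[4.9667, -2.6],
 [-2.6, 4.8]]


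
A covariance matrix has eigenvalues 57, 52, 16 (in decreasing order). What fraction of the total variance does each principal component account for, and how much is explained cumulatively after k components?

Step 1 — total variance = trace(Sigma) = Σ λ_i = 57 + 52 + 16 = 125.

Step 2 — fraction explained by component i = λ_i / Σ λ:
  PC1: 57/125 = 0.456
  PC2: 52/125 = 0.416
  PC3: 16/125 = 0.128

Step 3 — cumulative fraction after k components = (λ_1 + ... + λ_k) / Σ λ:
  k = 1: 57/125 = 0.456
  k = 2: (57 + 52)/125 = 109/125 = 0.872
  k = 3: (57 + 52 + 16)/125 = 125/125 = 1

Summary (fraction, with percent):

explained: PC1 0.456 (45.6%), PC2 0.416 (41.6%), PC3 0.128 (12.8%);  cumulative: 0.456, 0.872, 1


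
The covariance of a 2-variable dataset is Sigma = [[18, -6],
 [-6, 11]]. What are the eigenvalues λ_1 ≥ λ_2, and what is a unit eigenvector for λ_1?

Step 1 — characteristic polynomial of 2×2 Sigma:
  det(Sigma - λI) = λ² - trace · λ + det = 0.
  trace = 18 + 11 = 29, det = 18·11 - (-6)² = 162.
Step 2 — discriminant:
  Δ = trace² - 4·det = 841 - 648 = 193.
Step 3 — eigenvalues:
  λ = (trace ± √Δ)/2 = (29 ± 13.8924)/2,
  λ_1 = 21.4462,  λ_2 = 7.5538.

Step 4 — unit eigenvector for λ_1: solve (Sigma - λ_1 I)v = 0. First row:
  (18 - 21.4462)·v_x + (-6)·v_y = 0, i.e. (-3.4462)·v_x + (-6)·v_y = 0,
  so v ∝ (b, λ_1 - a) = (-6, 3.4462); multiply by -1 so the first entry is positive: u = (6, -3.4462).
  ||u|| = √((6)² + (-3.4462)²) = √(47.8764) ≈ 6.9193,
  v_1 = u/||u|| ≈ (0.8671, -0.4981) (||v_1|| = 1).

λ_1 = 21.4462,  λ_2 = 7.5538;  v_1 ≈ (0.8671, -0.4981)


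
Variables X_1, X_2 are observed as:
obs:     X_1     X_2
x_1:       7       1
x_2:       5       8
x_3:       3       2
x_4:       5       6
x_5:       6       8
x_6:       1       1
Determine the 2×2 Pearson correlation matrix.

Step 1 — column means:
  mean(X_1) = (7 + 5 + 3 + 5 + 6 + 1) / 6 = 27/6 = 4.5
  mean(X_2) = (1 + 8 + 2 + 6 + 8 + 1) / 6 = 26/6 = 4.3333

Step 2 — sample variances and covariances s[i,j] = (1/(n-1)) · Σ_k (x_{k,i} - mean_i) · (x_{k,j} - mean_j), with n-1 = 5:
  s[X_1,X_1] = ((2.5)·(2.5) + (0.5)·(0.5) + (-1.5)·(-1.5) + (0.5)·(0.5) + (1.5)·(1.5) + (-3.5)·(-3.5)) / 5 = 23.5/5 = 4.7
  s[X_1,X_2] = ((2.5)·(-3.3333) + (0.5)·(3.6667) + (-1.5)·(-2.3333) + (0.5)·(1.6667) + (1.5)·(3.6667) + (-3.5)·(-3.3333)) / 5 = 15/5 = 3
  s[X_2,X_2] = ((-3.3333)·(-3.3333) + (3.6667)·(3.6667) + (-2.3333)·(-2.3333) + (1.6667)·(1.6667) + (3.6667)·(3.6667) + (-3.3333)·(-3.3333)) / 5 = 57.3333/5 = 11.4667
  Sample standard deviations s_i = √(s[i,i]):
  s(X_1) = √(4.7) = 2.1679
  s(X_2) = √(11.4667) = 3.3862

Step 3 — r_{ij} = s_{ij} / (s_i · s_j):
  r[X_1,X_1] = 1 (diagonal).
  r[X_1,X_2] = 3 / (2.1679 · 3.3862) = 3 / 7.3412 = 0.4087
  r[X_2,X_2] = 1 (diagonal).

R is symmetric with unit diagonal. Assembling:

R = [[1, 0.4087],
 [0.4087, 1]]
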